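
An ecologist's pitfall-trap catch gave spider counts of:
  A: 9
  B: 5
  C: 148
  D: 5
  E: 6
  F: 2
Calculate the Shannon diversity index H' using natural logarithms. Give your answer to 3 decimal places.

0.664

Total N = 9+5+148+5+6+2 = 175, so the proportions are 0.05143, 0.02857, 0.84571, 0.02857, 0.03429, 0.01143 (working shown to 5 dp, full precision carried).
Each pᵢ ln pᵢ term: 0.05143×(-2.96756)=-0.15262, 0.02857×(-3.55535)=-0.10158, 0.84571×(-0.16757)=-0.14172, 0.02857×(-3.55535)=-0.10158, 0.03429×(-3.37303)=-0.11565, 0.01143×(-4.47164)=-0.05110.
Sum = -0.66425, so H' = 0.664.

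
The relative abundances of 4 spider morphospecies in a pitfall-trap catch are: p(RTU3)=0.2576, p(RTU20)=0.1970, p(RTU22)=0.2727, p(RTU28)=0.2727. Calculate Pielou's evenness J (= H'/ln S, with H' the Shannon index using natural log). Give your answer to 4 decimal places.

0.9941

H' = −Σ pᵢ ln pᵢ = −((-0.349395) + (-0.320037) + (-0.354342) + (-0.354342)) = 1.378115 (working shown to 6 dp, full precision carried).
With S = 4 species, ln S = 1.386294, so J = 1.378115/1.386294 = 0.994100, i.e. 0.9941 to 4 decimal places.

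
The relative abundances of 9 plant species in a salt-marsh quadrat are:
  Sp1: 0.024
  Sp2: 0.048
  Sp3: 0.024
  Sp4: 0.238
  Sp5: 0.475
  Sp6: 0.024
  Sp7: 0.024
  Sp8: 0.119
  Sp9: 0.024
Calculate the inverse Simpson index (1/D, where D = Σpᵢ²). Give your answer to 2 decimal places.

3.32

D = 0.024² + 0.048² + 0.024² + 0.238² + 0.475² + 0.024² + 0.024² + 0.119² + 0.024² = 0.000576 + 0.002304 + 0.000576 + 0.056644 + 0.225625 + 0.000576 + 0.000576 + 0.014161 + 0.000576 = 0.301614 (working shown to 6 dp, full precision carried).
So 1/D = 3.3155, i.e. 3.32 to 2 decimal places.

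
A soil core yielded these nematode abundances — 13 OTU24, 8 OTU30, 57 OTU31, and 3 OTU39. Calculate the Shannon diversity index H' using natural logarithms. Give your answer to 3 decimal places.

0.892

Total N = 13+8+57+3 = 81, so the proportions are 0.16049, 0.09877, 0.7037, 0.03704 (working shown to 5 dp, full precision carried).
Each pᵢ ln pᵢ term: 0.16049×(-1.82950)=-0.29362, 0.09877×(-2.31501)=-0.22864, 0.7037×(-0.35140)=-0.24728, 0.03704×(-3.29584)=-0.12207.
Sum = -0.89161, so H' = 0.892.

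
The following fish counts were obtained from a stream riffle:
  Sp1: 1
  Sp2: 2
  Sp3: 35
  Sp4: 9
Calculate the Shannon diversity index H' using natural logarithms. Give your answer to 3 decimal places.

0.752

Total N = 1+2+35+9 = 47, so the proportions are 0.02128, 0.04255, 0.74468, 0.19149 (working shown to 5 dp, full precision carried).
Each pᵢ ln pᵢ term: 0.02128×(-3.85015)=-0.08192, 0.04255×(-3.15700)=-0.13434, 0.74468×(-0.29480)=-0.21953, 0.19149×(-1.65292)=-0.31652.
Sum = -0.75231, so H' = 0.752.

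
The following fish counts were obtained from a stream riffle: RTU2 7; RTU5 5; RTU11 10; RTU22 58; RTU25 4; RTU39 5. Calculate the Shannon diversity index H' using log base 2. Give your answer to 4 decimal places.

Total N = 7+5+10+58+4+5 = 89, so the proportions are 0.078652, 0.05618, 0.11236, 0.651685, 0.044944, 0.05618 (working shown to 6 dp, full precision carried).
Each pᵢ log₂ pᵢ term: 0.078652×(-3.668379)=-0.288524, 0.05618×(-4.153805)=-0.233360, 0.11236×(-3.153805)=-0.354360, 0.651685×(-0.617752)=-0.402580, 0.044944×(-4.475733)=-0.201157, 0.05618×(-4.153805)=-0.233360.
Sum = -1.713341, so H' = 1.7133.

1.7133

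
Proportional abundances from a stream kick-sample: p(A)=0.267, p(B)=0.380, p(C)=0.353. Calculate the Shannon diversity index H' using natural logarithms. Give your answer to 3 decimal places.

Each pᵢ ln pᵢ term (working shown to 5 dp, full precision carried): 0.267×(-1.32051)=-0.35258, 0.38×(-0.96758)=-0.36768, 0.353×(-1.04129)=-0.36757.
Sum = -1.08783, so H' = 1.088.

1.088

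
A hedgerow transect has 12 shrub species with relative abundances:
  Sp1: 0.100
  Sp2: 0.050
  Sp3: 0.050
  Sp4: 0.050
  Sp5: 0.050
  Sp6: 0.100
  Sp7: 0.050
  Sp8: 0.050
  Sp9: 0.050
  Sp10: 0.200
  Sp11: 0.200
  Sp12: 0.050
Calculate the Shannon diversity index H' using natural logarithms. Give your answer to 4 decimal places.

Each pᵢ ln pᵢ term (working shown to 6 dp, full precision carried): 0.1×(-2.302585)=-0.230259, 0.05×(-2.995732)=-0.149787, 0.05×(-2.995732)=-0.149787, 0.05×(-2.995732)=-0.149787, 0.05×(-2.995732)=-0.149787, 0.1×(-2.302585)=-0.230259, 0.05×(-2.995732)=-0.149787, 0.05×(-2.995732)=-0.149787, 0.05×(-2.995732)=-0.149787, 0.2×(-1.609438)=-0.321888, 0.2×(-1.609438)=-0.321888, 0.05×(-2.995732)=-0.149787.
Sum = -2.302585, so H' = 2.3026.

2.3026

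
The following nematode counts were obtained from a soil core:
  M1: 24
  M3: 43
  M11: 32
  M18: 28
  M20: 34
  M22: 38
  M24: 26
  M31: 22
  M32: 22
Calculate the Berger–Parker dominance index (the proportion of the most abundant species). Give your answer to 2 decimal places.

Total N = 24+43+32+28+34+38+26+22+22 = 269, so the proportions are 0.0892, 0.1599, 0.119, 0.1041, 0.1264, 0.1413, 0.0967, 0.0818, 0.0818 (working shown to 4 dp, full precision carried).
The largest proportion is 0.1599, i.e. d = 0.16 to 2 decimal places.

0.16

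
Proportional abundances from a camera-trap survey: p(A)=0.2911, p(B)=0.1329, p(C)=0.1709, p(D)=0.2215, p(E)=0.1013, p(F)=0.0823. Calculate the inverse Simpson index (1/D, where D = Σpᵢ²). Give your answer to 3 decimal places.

5.058

D = 0.2911² + 0.1329² + 0.1709² + 0.2215² + 0.1013² + 0.0823² = 0.0847392 + 0.0176624 + 0.0292068 + 0.0490623 + 0.0102617 + 0.0067733 = 0.1977057 (working shown to 7 dp, full precision carried).
So 1/D = 5.05802, i.e. 5.058 to 3 decimal places.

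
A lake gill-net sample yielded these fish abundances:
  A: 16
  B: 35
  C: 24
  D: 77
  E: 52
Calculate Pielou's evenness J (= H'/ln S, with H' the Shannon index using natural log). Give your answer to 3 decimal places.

0.913

Total N = 16+35+24+77+52 = 204, so the proportions are 0.07843, 0.17157, 0.11765, 0.37745, 0.2549 (working shown to 5 dp, full precision carried).
H' = −Σ pᵢ ln pᵢ = −((-0.19965) + (-0.30244) + (-0.25177) + (-0.36776) + (-0.34842)) = 1.47003.
With S = 5 species, ln S = 1.60944, so J = 1.47003/1.60944 = 0.91338, i.e. 0.913 to 3 decimal places.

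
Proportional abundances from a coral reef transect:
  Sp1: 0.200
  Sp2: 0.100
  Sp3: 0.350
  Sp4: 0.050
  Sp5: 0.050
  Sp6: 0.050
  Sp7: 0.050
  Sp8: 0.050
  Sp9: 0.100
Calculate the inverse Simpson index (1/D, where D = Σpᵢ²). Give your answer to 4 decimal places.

D = 0.2² + 0.1² + 0.35² + 0.05² + 0.05² + 0.05² + 0.05² + 0.05² + 0.1² = 0.04000000 + 0.01000000 + 0.12250000 + 0.00250000 + 0.00250000 + 0.00250000 + 0.00250000 + 0.00250000 + 0.01000000 = 0.19500000 (working shown to 8 dp, full precision carried).
So 1/D = 5.128205, i.e. 5.1282 to 4 decimal places.

5.1282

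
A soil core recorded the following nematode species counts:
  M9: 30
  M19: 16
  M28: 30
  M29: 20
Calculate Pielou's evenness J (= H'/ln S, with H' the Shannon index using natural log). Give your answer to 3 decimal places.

0.976

Total N = 30+16+30+20 = 96, so the proportions are 0.3125, 0.16667, 0.3125, 0.20833 (working shown to 5 dp, full precision carried).
H' = −Σ pᵢ ln pᵢ = −((-0.36348) + (-0.29863) + (-0.36348) + (-0.32679)) = 1.35239.
With S = 4 species, ln S = 1.38629, so J = 1.35239/1.38629 = 0.97554, i.e. 0.976 to 3 decimal places.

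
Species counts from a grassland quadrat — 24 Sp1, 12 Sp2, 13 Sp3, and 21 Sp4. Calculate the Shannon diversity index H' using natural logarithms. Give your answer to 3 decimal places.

Total N = 24+12+13+21 = 70, so the proportions are 0.34286, 0.17143, 0.18571, 0.3 (working shown to 5 dp, full precision carried).
Each pᵢ ln pᵢ term: 0.34286×(-1.07044)=-0.36701, 0.17143×(-1.76359)=-0.30233, 0.18571×(-1.68355)=-0.31266, 0.3×(-1.20397)=-0.36119.
Sum = -1.34319, so H' = 1.343.

1.343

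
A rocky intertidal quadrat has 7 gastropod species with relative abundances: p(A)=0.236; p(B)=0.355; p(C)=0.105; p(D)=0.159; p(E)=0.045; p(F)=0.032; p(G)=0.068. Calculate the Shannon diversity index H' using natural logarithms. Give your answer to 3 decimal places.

Each pᵢ ln pᵢ term (working shown to 5 dp, full precision carried): 0.236×(-1.44392)=-0.34077, 0.355×(-1.03564)=-0.36765, 0.105×(-2.25379)=-0.23665, 0.159×(-1.83885)=-0.29238, 0.045×(-3.10109)=-0.13955, 0.032×(-3.44202)=-0.11014, 0.068×(-2.68825)=-0.18280.
Sum = -1.66994, so H' = 1.670.

1.670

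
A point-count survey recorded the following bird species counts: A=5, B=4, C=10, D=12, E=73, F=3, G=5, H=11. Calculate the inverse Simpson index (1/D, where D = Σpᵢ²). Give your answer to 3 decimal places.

2.622

Total N = 5+4+10+12+73+3+5+11 = 123, so the proportions are 0.04065, 0.03252, 0.081301, 0.097561, 0.593496, 0.02439, 0.04065, 0.089431 (working shown to 6 dp, full precision carried).
D = 0.04065² + 0.03252² + 0.081301² + 0.097561² + 0.593496² + 0.02439² + 0.04065² + 0.089431² = 0.001652 + 0.001058 + 0.006610 + 0.009518 + 0.352237 + 0.000595 + 0.001652 + 0.007998 = 0.381321.
So 1/D = 2.62246, i.e. 2.622 to 3 decimal places.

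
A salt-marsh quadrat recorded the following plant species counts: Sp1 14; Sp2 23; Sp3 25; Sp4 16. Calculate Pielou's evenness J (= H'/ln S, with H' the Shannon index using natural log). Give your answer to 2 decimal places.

0.98

Total N = 14+23+25+16 = 78, so the proportions are 0.1795, 0.2949, 0.3205, 0.2051 (working shown to 4 dp, full precision carried).
H' = −Σ pᵢ ln pᵢ = −((-0.3083) + (-0.3601) + (-0.3647) + (-0.3249)) = 1.3580.
With S = 4 species, ln S = 1.3863, so J = 1.3580/1.3863 = 0.9796, i.e. 0.98 to 2 decimal places.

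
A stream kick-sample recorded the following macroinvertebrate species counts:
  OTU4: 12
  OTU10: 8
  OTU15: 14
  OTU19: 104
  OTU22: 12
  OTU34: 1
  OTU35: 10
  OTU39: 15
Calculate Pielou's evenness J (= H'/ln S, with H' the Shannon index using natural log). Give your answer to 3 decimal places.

Total N = 12+8+14+104+12+1+10+15 = 176, so the proportions are 0.06818, 0.04545, 0.07955, 0.59091, 0.06818, 0.00568, 0.05682, 0.08523 (working shown to 5 dp, full precision carried).
H' = −Σ pᵢ ln pᵢ = −((-0.18311) + (-0.14050) + (-0.20136) + (-0.31087) + (-0.18311) + (-0.02938) + (-0.16295) + (-0.20987)) = 1.42115.
With S = 8 species, ln S = 2.07944, so J = 1.42115/2.07944 = 0.68343, i.e. 0.683 to 3 decimal places.

0.683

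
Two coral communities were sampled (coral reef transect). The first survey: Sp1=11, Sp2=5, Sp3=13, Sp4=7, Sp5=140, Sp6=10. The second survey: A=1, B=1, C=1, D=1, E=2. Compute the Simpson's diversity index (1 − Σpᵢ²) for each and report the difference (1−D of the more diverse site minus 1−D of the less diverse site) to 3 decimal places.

The first survey: N=186, proportions 0.05914, 0.02688, 0.06989, 0.03763, 0.75269, 0.05376, giving 1−D = 0.42005 (working shown to 5 dp, full precision carried).
The second survey: N=6, proportions 0.16667, 0.16667, 0.16667, 0.16667, 0.33333, giving 1−D = 0.77778.
Difference = |0.42005 − 0.77778| = 0.35773, i.e. 0.358 to 3 decimal places.

0.358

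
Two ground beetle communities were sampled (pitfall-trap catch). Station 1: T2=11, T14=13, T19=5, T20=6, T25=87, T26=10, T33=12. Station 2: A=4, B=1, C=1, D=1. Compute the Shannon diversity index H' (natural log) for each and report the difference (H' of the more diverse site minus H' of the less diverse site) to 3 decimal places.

0.206

Station 1: N=144, proportions 0.07639, 0.09028, 0.03472, 0.04167, 0.60417, 0.06944, 0.08333, giving H' = 1.35941 (working shown to 5 dp, full precision carried).
Station 2: N=7, proportions 0.57143, 0.14286, 0.14286, 0.14286, giving H' = 1.15374.
Difference = |1.35941 − 1.15374| = 0.20567, i.e. 0.206 to 3 decimal places.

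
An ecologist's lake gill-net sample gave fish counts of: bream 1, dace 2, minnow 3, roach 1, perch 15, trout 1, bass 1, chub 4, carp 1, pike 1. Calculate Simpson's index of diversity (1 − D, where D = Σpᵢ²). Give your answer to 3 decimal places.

Total N = 1+2+3+1+15+1+1+4+1+1 = 30, so the proportions are 0.03333, 0.06667, 0.1, 0.03333, 0.5, 0.03333, 0.03333, 0.13333, 0.03333, 0.03333 (working shown to 5 dp, full precision carried).
D = 0.03333² + 0.06667² + 0.1² + 0.03333² + 0.5² + 0.03333² + 0.03333² + 0.13333² + 0.03333² + 0.03333² = 0.00111 + 0.00444 + 0.01000 + 0.00111 + 0.25000 + 0.00111 + 0.00111 + 0.01778 + 0.00111 + 0.00111 = 0.28889.
So 1 − D = 0.71111, i.e. 0.711 to 3 decimal places.

0.711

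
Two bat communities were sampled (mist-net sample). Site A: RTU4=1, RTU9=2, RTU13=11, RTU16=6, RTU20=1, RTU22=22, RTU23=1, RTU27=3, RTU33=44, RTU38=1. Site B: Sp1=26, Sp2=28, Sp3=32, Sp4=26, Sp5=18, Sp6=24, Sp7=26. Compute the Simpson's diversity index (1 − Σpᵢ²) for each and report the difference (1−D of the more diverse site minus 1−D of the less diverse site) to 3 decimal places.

Site A: N=92, proportions 0.01087, 0.02174, 0.11957, 0.06522, 0.01087, 0.23913, 0.01087, 0.03261, 0.47826, 0.01087, giving 1−D = 0.69353 (working shown to 5 dp, full precision carried).
Site B: N=180, proportions 0.14444, 0.15556, 0.17778, 0.14444, 0.1, 0.13333, 0.14444, giving 1−D = 0.85383.
Difference = |0.69353 − 0.85383| = 0.16030, i.e. 0.160 to 3 decimal places.

0.160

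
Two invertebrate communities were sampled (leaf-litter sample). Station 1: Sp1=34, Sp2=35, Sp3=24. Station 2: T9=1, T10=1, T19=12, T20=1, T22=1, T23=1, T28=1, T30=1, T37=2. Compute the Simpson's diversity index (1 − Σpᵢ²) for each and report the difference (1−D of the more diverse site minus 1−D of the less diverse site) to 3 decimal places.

Station 1: N=93, proportions 0.36559, 0.37634, 0.25806, giving 1−D = 0.65811 (working shown to 5 dp, full precision carried).
Station 2: N=21, proportions 0.04762, 0.04762, 0.57143, 0.04762, 0.04762, 0.04762, 0.04762, 0.04762, 0.09524, giving 1−D = 0.64853.
Difference = |0.65811 − 0.64853| = 0.00958, i.e. 0.010 to 3 decimal places.

0.010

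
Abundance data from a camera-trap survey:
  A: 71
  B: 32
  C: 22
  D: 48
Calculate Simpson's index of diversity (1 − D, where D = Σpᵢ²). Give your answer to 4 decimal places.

Total N = 71+32+22+48 = 173, so the proportions are 0.410405, 0.184971, 0.127168, 0.277457 (working shown to 6 dp, full precision carried).
D = 0.410405² + 0.184971² + 0.127168² + 0.277457² = 0.168432 + 0.034214 + 0.016172 + 0.076982 = 0.295800.
So 1 − D = 0.704200, i.e. 0.7042 to 4 decimal places.

0.7042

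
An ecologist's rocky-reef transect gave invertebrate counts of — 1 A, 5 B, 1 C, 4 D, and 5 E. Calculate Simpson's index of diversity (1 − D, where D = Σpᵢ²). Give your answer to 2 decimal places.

0.73

Total N = 1+5+1+4+5 = 16, so the proportions are 0.0625, 0.3125, 0.0625, 0.25, 0.3125 (working shown to 4 dp, full precision carried).
D = 0.0625² + 0.3125² + 0.0625² + 0.25² + 0.3125² = 0.0039 + 0.0977 + 0.0039 + 0.0625 + 0.0977 = 0.2656.
So 1 − D = 0.7344, i.e. 0.73 to 2 decimal places.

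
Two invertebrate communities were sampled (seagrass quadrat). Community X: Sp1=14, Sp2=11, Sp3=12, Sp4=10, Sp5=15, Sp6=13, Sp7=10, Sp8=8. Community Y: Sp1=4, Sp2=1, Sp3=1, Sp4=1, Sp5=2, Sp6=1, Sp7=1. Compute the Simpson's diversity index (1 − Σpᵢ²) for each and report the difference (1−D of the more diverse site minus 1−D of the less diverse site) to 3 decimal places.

0.077

Community X: N=93, proportions 0.15054, 0.11828, 0.12903, 0.10753, 0.16129, 0.13978, 0.10753, 0.08602, giving 1−D = 0.87062 (working shown to 5 dp, full precision carried).
Community Y: N=11, proportions 0.36364, 0.09091, 0.09091, 0.09091, 0.18182, 0.09091, 0.09091, giving 1−D = 0.79339.
Difference = |0.87062 − 0.79339| = 0.07723, i.e. 0.077 to 3 decimal places.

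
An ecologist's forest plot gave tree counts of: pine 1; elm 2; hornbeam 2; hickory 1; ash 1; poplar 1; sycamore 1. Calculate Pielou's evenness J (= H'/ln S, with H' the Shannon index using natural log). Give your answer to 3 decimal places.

0.971

Total N = 1+2+2+1+1+1+1 = 9, so the proportions are 0.11111, 0.22222, 0.22222, 0.11111, 0.11111, 0.11111, 0.11111 (working shown to 5 dp, full precision carried).
H' = −Σ pᵢ ln pᵢ = −((-0.24414) + (-0.33424) + (-0.33424) + (-0.24414) + (-0.24414) + (-0.24414) + (-0.24414)) = 1.88916.
With S = 7 species, ln S = 1.94591, so J = 1.88916/1.94591 = 0.97084, i.e. 0.971 to 3 decimal places.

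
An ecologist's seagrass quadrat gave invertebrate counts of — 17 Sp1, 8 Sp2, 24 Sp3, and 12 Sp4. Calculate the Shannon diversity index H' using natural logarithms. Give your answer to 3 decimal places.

1.309

Total N = 17+8+24+12 = 61, so the proportions are 0.27869, 0.13115, 0.39344, 0.19672 (working shown to 5 dp, full precision carried).
Each pᵢ ln pᵢ term: 0.27869×(-1.27766)=-0.35607, 0.13115×(-2.03143)=-0.26642, 0.39344×(-0.93282)=-0.36701, 0.19672×(-1.62597)=-0.31986.
Sum = -1.30936, so H' = 1.309.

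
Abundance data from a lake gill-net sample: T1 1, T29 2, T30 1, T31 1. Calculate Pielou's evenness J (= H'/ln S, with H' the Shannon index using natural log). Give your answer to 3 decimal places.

0.961

Total N = 1+2+1+1 = 5, so the proportions are 0.2, 0.4, 0.2, 0.2 (working shown to 5 dp, full precision carried).
H' = −Σ pᵢ ln pᵢ = −((-0.32189) + (-0.36652) + (-0.32189) + (-0.32189)) = 1.33218.
With S = 4 species, ln S = 1.38629, so J = 1.33218/1.38629 = 0.96096, i.e. 0.961 to 3 decimal places.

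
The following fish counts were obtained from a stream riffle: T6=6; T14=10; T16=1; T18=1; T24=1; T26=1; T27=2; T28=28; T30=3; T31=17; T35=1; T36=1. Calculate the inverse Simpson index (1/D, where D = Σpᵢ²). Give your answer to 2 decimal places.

4.22

Total N = 6+10+1+1+1+1+2+28+3+17+1+1 = 72, so the proportions are 0.083333, 0.138889, 0.013889, 0.013889, 0.013889, 0.013889, 0.027778, 0.388889, 0.041667, 0.236111, 0.013889, 0.013889 (working shown to 6 dp, full precision carried).
D = 0.083333² + 0.138889² + 0.013889² + 0.013889² + 0.013889² + 0.013889² + 0.027778² + 0.388889² + 0.041667² + 0.236111² + 0.013889² + 0.013889² = 0.006944 + 0.019290 + 0.000193 + 0.000193 + 0.000193 + 0.000193 + 0.000772 + 0.151235 + 0.001736 + 0.055748 + 0.000193 + 0.000193 = 0.236883.
So 1/D = 4.2215, i.e. 4.22 to 2 decimal places.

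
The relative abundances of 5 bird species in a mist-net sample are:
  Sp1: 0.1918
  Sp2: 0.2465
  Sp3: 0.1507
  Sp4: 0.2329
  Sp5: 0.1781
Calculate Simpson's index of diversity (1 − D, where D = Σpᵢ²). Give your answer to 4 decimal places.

0.7938

D = 0.1918² + 0.2465² + 0.1507² + 0.2329² + 0.1781² = 0.036787 + 0.060762 + 0.022710 + 0.054242 + 0.031720 = 0.206222 (working shown to 6 dp, full precision carried).
So 1 − D = 0.793778, i.e. 0.7938 to 4 decimal places.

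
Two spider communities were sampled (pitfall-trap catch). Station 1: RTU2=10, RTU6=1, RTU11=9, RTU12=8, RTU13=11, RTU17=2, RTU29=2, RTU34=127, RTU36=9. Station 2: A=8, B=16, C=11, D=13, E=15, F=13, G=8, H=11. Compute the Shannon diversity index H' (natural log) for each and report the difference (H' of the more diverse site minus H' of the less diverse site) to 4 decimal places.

Station 1: N=179, proportions 0.055866, 0.005587, 0.050279, 0.044693, 0.061453, 0.011173, 0.011173, 0.709497, 0.050279, giving H' = 1.145081 (working shown to 6 dp, full precision carried).
Station 2: N=95, proportions 0.084211, 0.168421, 0.115789, 0.136842, 0.157895, 0.136842, 0.084211, 0.115789, giving H' = 2.051818.
Difference = |1.145081 − 2.051818| = 0.906737, i.e. 0.9067 to 4 decimal places.

0.9067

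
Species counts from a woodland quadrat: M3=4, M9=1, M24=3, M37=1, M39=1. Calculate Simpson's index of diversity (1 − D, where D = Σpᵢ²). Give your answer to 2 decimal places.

Total N = 4+1+3+1+1 = 10, so the proportions are 0.4, 0.1, 0.3, 0.1, 0.1 (working shown to 4 dp, full precision carried).
D = 0.4² + 0.1² + 0.3² + 0.1² + 0.1² = 0.1600 + 0.0100 + 0.0900 + 0.0100 + 0.0100 = 0.2800.
So 1 − D = 0.7200, i.e. 0.72 to 2 decimal places.

0.72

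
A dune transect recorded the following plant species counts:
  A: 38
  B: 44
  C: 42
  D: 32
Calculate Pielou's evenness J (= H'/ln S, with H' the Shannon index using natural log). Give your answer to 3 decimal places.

Total N = 38+44+42+32 = 156, so the proportions are 0.24359, 0.28205, 0.26923, 0.20513 (working shown to 5 dp, full precision carried).
H' = −Σ pᵢ ln pᵢ = −((-0.34401) + (-0.35698) + (-0.35328) + (-0.32495)) = 1.37923.
With S = 4 species, ln S = 1.38629, so J = 1.37923/1.38629 = 0.99490, i.e. 0.995 to 3 decimal places.

0.995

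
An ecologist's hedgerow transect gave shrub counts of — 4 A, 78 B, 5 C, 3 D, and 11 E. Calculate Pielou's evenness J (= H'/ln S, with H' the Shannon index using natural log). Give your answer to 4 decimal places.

Total N = 4+78+5+3+11 = 101, so the proportions are 0.039604, 0.772277, 0.049505, 0.029703, 0.108911 (working shown to 6 dp, full precision carried).
H' = −Σ pᵢ ln pᵢ = −((-0.127874) + (-0.199565) + (-0.148796) + (-0.104451) + (-0.241480)) = 0.822167.
With S = 5 species, ln S = 1.609438, so J = 0.822167/1.609438 = 0.510841, i.e. 0.5108 to 4 decimal places.

0.5108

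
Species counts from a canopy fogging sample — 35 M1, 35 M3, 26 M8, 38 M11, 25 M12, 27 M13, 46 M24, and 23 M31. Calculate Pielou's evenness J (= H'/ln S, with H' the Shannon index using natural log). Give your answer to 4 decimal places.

Total N = 35+35+26+38+25+27+46+23 = 255, so the proportions are 0.137255, 0.137255, 0.101961, 0.14902, 0.098039, 0.105882, 0.180392, 0.090196 (working shown to 6 dp, full precision carried).
H' = −Σ pᵢ ln pᵢ = −((-0.272577) + (-0.272577) + (-0.232793) + (-0.283685) + (-0.227685) + (-0.237751) + (-0.308944) + (-0.216991)) = 2.053003.
With S = 8 species, ln S = 2.079442, so J = 2.053003/2.079442 = 0.987286, i.e. 0.9873 to 4 decimal places.

0.9873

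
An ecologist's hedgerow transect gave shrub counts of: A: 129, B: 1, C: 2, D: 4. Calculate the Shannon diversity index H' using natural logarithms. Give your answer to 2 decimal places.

Total N = 129+1+2+4 = 136, so the proportions are 0.9485, 0.0074, 0.0147, 0.0294 (working shown to 4 dp, full precision carried).
Each pᵢ ln pᵢ term: 0.9485×(-0.0528)=-0.0501, 0.0074×(-4.9127)=-0.0361, 0.0147×(-4.2195)=-0.0621, 0.0294×(-3.5264)=-0.1037.
Sum = -0.2520, so H' = 0.25.

0.25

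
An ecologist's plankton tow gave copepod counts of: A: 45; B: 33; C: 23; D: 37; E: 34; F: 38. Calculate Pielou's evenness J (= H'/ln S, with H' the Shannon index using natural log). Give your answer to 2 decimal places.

0.99

Total N = 45+33+23+37+34+38 = 210, so the proportions are 0.2143, 0.1571, 0.1095, 0.1762, 0.1619, 0.181 (working shown to 4 dp, full precision carried).
H' = −Σ pᵢ ln pᵢ = −((-0.3301) + (-0.2908) + (-0.2422) + (-0.3059) + (-0.2948) + (-0.3093)) = 1.7732.
With S = 6 species, ln S = 1.7918, so J = 1.7732/1.7918 = 0.9896, i.e. 0.99 to 2 decimal places.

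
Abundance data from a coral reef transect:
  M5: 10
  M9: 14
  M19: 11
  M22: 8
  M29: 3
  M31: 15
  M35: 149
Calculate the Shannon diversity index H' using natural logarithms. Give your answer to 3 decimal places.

Total N = 10+14+11+8+3+15+149 = 210, so the proportions are 0.04762, 0.06667, 0.05238, 0.0381, 0.01429, 0.07143, 0.70952 (working shown to 5 dp, full precision carried).
Each pᵢ ln pᵢ term: 0.04762×(-3.04452)=-0.14498, 0.06667×(-2.70805)=-0.18054, 0.05238×(-2.94921)=-0.15448, 0.0381×(-3.26767)=-0.12448, 0.01429×(-4.24850)=-0.06069, 0.07143×(-2.63906)=-0.18850, 0.70952×(-0.34316)=-0.24348.
Sum = -1.09716, so H' = 1.097.

1.097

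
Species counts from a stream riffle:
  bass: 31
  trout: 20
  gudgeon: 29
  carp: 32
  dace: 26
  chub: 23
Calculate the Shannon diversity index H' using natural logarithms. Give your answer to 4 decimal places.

1.7786

Total N = 31+20+29+32+26+23 = 161, so the proportions are 0.192547, 0.124224, 0.180124, 0.198758, 0.161491, 0.142857 (working shown to 6 dp, full precision carried).
Each pᵢ ln pᵢ term: 0.192547×(-1.647417)=-0.317205, 0.124224×(-2.085672)=-0.259090, 0.180124×(-1.714109)=-0.308752, 0.198758×(-1.615668)=-0.321127, 0.161491×(-1.823308)=-0.294447, 0.142857×(-1.945910)=-0.277987.
Sum = -1.778608, so H' = 1.7786.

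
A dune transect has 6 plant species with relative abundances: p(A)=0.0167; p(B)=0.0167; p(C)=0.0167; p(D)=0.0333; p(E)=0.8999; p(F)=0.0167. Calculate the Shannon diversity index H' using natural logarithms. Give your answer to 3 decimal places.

0.482

Each pᵢ ln pᵢ term (working shown to 5 dp, full precision carried): 0.0167×(-4.09235)=-0.06834, 0.0167×(-4.09235)=-0.06834, 0.0167×(-4.09235)=-0.06834, 0.0333×(-3.40220)=-0.11329, 0.8999×(-0.10547)=-0.09491, 0.0167×(-4.09235)=-0.06834.
Sum = -0.48158, so H' = 0.482.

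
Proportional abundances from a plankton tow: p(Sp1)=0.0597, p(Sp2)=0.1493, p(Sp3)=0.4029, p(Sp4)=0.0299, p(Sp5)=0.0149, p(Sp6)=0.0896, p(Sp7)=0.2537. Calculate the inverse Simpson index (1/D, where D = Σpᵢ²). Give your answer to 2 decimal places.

3.82

D = 0.0597² + 0.1493² + 0.4029² + 0.0299² + 0.0149² + 0.0896² + 0.2537² = 0.003564 + 0.022290 + 0.162328 + 0.000894 + 0.000222 + 0.008028 + 0.064364 = 0.261691 (working shown to 6 dp, full precision carried).
So 1/D = 3.8213, i.e. 3.82 to 2 decimal places.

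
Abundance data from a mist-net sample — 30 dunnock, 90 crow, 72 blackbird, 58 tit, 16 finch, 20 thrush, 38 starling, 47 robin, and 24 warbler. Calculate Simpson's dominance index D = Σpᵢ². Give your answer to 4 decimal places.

0.1438

Total N = 30+90+72+58+16+20+38+47+24 = 395, so the proportions are 0.075949, 0.227848, 0.182278, 0.146835, 0.040506, 0.050633, 0.096203, 0.118987, 0.060759 (working shown to 6 dp, full precision carried).
D = 0.075949² + 0.227848² + 0.182278² + 0.146835² + 0.040506² + 0.050633² + 0.096203² + 0.118987² + 0.060759² = 0.005768 + 0.051915 + 0.033225 + 0.021561 + 0.001641 + 0.002564 + 0.009255 + 0.014158 + 0.003692 = 0.143778.
To 4 decimal places, D = 0.1438.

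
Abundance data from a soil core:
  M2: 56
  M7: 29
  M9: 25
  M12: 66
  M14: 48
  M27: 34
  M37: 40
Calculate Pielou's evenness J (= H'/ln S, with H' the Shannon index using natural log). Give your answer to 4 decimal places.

Total N = 56+29+25+66+48+34+40 = 298, so the proportions are 0.187919, 0.097315, 0.083893, 0.221477, 0.161074, 0.114094, 0.134228 (working shown to 6 dp, full precision carried).
H' = −Σ pᵢ ln pᵢ = −((-0.314153) + (-0.226725) + (-0.207904) + (-0.333862) + (-0.294103) + (-0.247668) + (-0.269559)) = 1.893974.
With S = 7 species, ln S = 1.945910, so J = 1.893974/1.945910 = 0.973310, i.e. 0.9733 to 4 decimal places.

0.9733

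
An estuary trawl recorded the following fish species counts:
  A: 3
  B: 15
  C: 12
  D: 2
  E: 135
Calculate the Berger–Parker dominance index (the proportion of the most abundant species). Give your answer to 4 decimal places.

Total N = 3+15+12+2+135 = 167, so the proportions are 0.017964, 0.08982, 0.071856, 0.011976, 0.808383 (working shown to 6 dp, full precision carried).
The largest proportion is 0.808383, i.e. d = 0.8084 to 4 decimal places.

0.8084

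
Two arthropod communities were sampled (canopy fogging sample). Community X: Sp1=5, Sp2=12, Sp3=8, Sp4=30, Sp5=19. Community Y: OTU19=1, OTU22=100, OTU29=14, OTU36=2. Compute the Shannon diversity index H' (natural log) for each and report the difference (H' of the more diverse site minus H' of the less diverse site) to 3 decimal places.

0.934

Community X: N=74, proportions 0.06757, 0.16216, 0.10811, 0.40541, 0.25676, giving H' = 1.43269 (working shown to 5 dp, full precision carried).
Community Y: N=117, proportions 0.00855, 0.8547, 0.11966, 0.01709, giving H' = 0.49850.
Difference = |1.43269 − 0.49850| = 0.93419, i.e. 0.934 to 3 decimal places.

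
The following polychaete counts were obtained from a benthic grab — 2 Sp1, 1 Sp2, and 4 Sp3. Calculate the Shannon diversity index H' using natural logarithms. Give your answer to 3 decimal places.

Total N = 2+1+4 = 7, so the proportions are 0.28571, 0.14286, 0.57143 (working shown to 5 dp, full precision carried).
Each pᵢ ln pᵢ term: 0.28571×(-1.25276)=-0.35793, 0.14286×(-1.94591)=-0.27799, 0.57143×(-0.55962)=-0.31978.
Sum = -0.95570, so H' = 0.956.

0.956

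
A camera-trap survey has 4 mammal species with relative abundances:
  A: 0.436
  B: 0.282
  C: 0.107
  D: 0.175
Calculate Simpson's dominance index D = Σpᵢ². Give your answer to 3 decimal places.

0.312

D = 0.436² + 0.282² + 0.107² + 0.175² = 0.19010 + 0.07952 + 0.01145 + 0.03062 = 0.31169 (working shown to 5 dp, full precision carried).
To 3 decimal places, D = 0.312.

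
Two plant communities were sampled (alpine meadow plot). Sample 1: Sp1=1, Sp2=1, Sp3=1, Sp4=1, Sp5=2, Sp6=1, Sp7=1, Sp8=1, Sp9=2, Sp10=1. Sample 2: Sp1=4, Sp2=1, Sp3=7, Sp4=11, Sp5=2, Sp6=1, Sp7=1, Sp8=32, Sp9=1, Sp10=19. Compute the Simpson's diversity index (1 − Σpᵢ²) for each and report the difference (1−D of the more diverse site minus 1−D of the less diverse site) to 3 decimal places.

0.142

Sample 1: N=12, proportions 0.08333, 0.08333, 0.08333, 0.08333, 0.16667, 0.08333, 0.08333, 0.08333, 0.16667, 0.08333, giving 1−D = 0.88889 (working shown to 5 dp, full precision carried).
Sample 2: N=79, proportions 0.05063, 0.01266, 0.08861, 0.13924, 0.02532, 0.01266, 0.01266, 0.40506, 0.01266, 0.24051, giving 1−D = 0.74700.
Difference = |0.88889 − 0.74700| = 0.14189, i.e. 0.142 to 3 decimal places.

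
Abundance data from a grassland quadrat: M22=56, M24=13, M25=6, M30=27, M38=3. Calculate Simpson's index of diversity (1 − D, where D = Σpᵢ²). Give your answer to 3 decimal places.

0.630

Total N = 56+13+6+27+3 = 105, so the proportions are 0.53333, 0.12381, 0.05714, 0.25714, 0.02857 (working shown to 5 dp, full precision carried).
D = 0.53333² + 0.12381² + 0.05714² + 0.25714² + 0.02857² = 0.28444 + 0.01533 + 0.00327 + 0.06612 + 0.00082 = 0.36998.
So 1 − D = 0.63002, i.e. 0.630 to 3 decimal places.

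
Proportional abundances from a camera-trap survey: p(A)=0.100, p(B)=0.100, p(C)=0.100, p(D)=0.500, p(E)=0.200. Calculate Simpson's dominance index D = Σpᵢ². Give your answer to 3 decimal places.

0.320

D = 0.1² + 0.1² + 0.1² + 0.5² + 0.2² = 0.01000 + 0.01000 + 0.01000 + 0.25000 + 0.04000 = 0.32000 (working shown to 5 dp, full precision carried).
To 3 decimal places, D = 0.320.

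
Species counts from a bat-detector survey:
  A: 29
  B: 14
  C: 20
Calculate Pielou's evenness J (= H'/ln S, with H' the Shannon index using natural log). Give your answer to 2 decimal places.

Total N = 29+14+20 = 63, so the proportions are 0.4603, 0.2222, 0.3175 (working shown to 4 dp, full precision carried).
H' = −Σ pᵢ ln pᵢ = −((-0.3571) + (-0.3342) + (-0.3643)) = 1.0556.
With S = 3 species, ln S = 1.0986, so J = 1.0556/1.0986 = 0.9609, i.e. 0.96 to 2 decimal places.

0.96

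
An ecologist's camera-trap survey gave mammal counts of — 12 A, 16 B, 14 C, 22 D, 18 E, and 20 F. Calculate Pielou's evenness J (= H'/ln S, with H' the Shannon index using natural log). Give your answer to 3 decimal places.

0.989

Total N = 12+16+14+22+18+20 = 102, so the proportions are 0.11765, 0.15686, 0.13725, 0.21569, 0.17647, 0.19608 (working shown to 5 dp, full precision carried).
H' = −Σ pᵢ ln pᵢ = −((-0.25177) + (-0.29057) + (-0.27258) + (-0.33085) + (-0.30611) + (-0.31946)) = 1.77133.
With S = 6 species, ln S = 1.79176, so J = 1.77133/1.79176 = 0.98860, i.e. 0.989 to 3 decimal places.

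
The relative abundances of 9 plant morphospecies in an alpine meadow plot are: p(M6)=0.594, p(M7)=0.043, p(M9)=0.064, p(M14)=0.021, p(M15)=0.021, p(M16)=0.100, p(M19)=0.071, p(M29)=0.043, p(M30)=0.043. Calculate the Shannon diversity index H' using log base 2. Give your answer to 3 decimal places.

2.123

Each pᵢ log₂ pᵢ term (working shown to 5 dp, full precision carried): 0.594×(-0.75147)=-0.44637, 0.043×(-4.53952)=-0.19520, 0.064×(-3.96578)=-0.25381, 0.021×(-5.57347)=-0.11704, 0.021×(-5.57347)=-0.11704, 0.1×(-3.32193)=-0.33219, 0.071×(-3.81604)=-0.27094, 0.043×(-4.53952)=-0.19520, 0.043×(-4.53952)=-0.19520.
Sum = -2.12300, so H' = 2.123.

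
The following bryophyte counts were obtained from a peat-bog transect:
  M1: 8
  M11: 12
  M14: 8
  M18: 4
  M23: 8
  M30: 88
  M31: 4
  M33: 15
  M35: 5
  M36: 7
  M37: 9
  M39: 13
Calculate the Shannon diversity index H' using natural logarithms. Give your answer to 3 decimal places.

1.882

Total N = 8+12+8+4+8+88+4+15+5+7+9+13 = 181, so the proportions are 0.0442, 0.0663, 0.0442, 0.0221, 0.0442, 0.48619, 0.0221, 0.08287, 0.02762, 0.03867, 0.04972, 0.07182 (working shown to 5 dp, full precision carried).
Each pᵢ ln pᵢ term: 0.0442×(-3.11906)=-0.13786, 0.0663×(-2.71359)=-0.17991, 0.0442×(-3.11906)=-0.13786, 0.0221×(-3.81220)=-0.08425, 0.0442×(-3.11906)=-0.13786, 0.48619×(-0.72116)=-0.35062, 0.0221×(-3.81220)=-0.08425, 0.08287×(-2.49045)=-0.20639, 0.02762×(-3.58906)=-0.09915, 0.03867×(-3.25259)=-0.12579, 0.04972×(-3.00127)=-0.14923, 0.07182×(-2.63355)=-0.18915.
Sum = -1.88231, so H' = 1.882.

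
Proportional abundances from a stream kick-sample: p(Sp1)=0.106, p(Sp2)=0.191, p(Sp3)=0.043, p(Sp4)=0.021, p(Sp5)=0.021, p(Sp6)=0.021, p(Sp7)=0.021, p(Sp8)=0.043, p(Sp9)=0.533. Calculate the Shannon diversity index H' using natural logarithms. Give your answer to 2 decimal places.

Each pᵢ ln pᵢ term (working shown to 4 dp, full precision carried): 0.106×(-2.2443)=-0.2379, 0.191×(-1.6555)=-0.3162, 0.043×(-3.1466)=-0.1353, 0.021×(-3.8632)=-0.0811, 0.021×(-3.8632)=-0.0811, 0.021×(-3.8632)=-0.0811, 0.021×(-3.8632)=-0.0811, 0.043×(-3.1466)=-0.1353, 0.533×(-0.6292)=-0.3354.
Sum = -1.4846, so H' = 1.48.

1.48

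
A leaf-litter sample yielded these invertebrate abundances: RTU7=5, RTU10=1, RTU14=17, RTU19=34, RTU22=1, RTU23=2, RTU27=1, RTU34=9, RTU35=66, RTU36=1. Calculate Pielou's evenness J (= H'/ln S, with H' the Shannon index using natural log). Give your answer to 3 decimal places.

Total N = 5+1+17+34+1+2+1+9+66+1 = 137, so the proportions are 0.0365, 0.0073, 0.12409, 0.24818, 0.0073, 0.0146, 0.0073, 0.06569, 0.48175, 0.0073 (working shown to 5 dp, full precision carried).
H' = −Σ pᵢ ln pᵢ = −((-0.12082) + (-0.03591) + (-0.25894) + (-0.34586) + (-0.03591) + (-0.06171) + (-0.03591) + (-0.17887) + (-0.35184) + (-0.03591)) = 1.46168.
With S = 10 species, ln S = 2.30259, so J = 1.46168/2.30259 = 0.63480, i.e. 0.635 to 3 decimal places.

0.635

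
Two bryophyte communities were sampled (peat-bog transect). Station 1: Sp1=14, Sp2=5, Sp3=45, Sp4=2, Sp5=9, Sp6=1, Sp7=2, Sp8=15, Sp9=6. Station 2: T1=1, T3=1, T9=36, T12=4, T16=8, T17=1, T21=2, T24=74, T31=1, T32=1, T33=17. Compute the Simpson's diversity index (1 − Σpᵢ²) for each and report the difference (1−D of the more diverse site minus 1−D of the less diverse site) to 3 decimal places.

0.070

Station 1: N=99, proportions 0.14141, 0.05051, 0.45455, 0.0202, 0.09091, 0.0101, 0.0202, 0.15152, 0.06061, giving 1−D = 0.73503 (working shown to 5 dp, full precision carried).
Station 2: N=146, proportions 0.00685, 0.00685, 0.24658, 0.0274, 0.05479, 0.00685, 0.0137, 0.50685, 0.00685, 0.00685, 0.11644, giving 1−D = 0.66457.
Difference = |0.73503 − 0.66457| = 0.07046, i.e. 0.070 to 3 decimal places.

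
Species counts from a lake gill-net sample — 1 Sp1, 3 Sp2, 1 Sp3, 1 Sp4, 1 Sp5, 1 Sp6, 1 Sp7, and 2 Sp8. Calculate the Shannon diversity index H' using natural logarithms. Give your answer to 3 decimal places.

1.972

Total N = 1+3+1+1+1+1+1+2 = 11, so the proportions are 0.09091, 0.27273, 0.09091, 0.09091, 0.09091, 0.09091, 0.09091, 0.18182 (working shown to 5 dp, full precision carried).
Each pᵢ ln pᵢ term: 0.09091×(-2.39790)=-0.21799, 0.27273×(-1.29928)=-0.35435, 0.09091×(-2.39790)=-0.21799, 0.09091×(-2.39790)=-0.21799, 0.09091×(-2.39790)=-0.21799, 0.09091×(-2.39790)=-0.21799, 0.09091×(-2.39790)=-0.21799, 0.18182×(-1.70475)=-0.30995.
Sum = -1.97225, so H' = 1.972.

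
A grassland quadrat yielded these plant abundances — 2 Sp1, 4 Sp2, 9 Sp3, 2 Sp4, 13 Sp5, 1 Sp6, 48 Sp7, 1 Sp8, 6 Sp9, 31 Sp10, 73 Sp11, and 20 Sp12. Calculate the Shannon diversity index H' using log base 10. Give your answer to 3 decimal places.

Total N = 2+4+9+2+13+1+48+1+6+31+73+20 = 210, so the proportions are 0.00952, 0.01905, 0.04286, 0.00952, 0.0619, 0.00476, 0.22857, 0.00476, 0.02857, 0.14762, 0.34762, 0.09524 (working shown to 5 dp, full precision carried).
Each pᵢ log₁₀ pᵢ term: 0.00952×(-2.02119)=-0.01925, 0.01905×(-1.72016)=-0.03276, 0.04286×(-1.36798)=-0.05863, 0.00952×(-2.02119)=-0.01925, 0.0619×(-1.20828)=-0.07480, 0.00476×(-2.32222)=-0.01106, 0.22857×(-0.64098)=-0.14651, 0.00476×(-2.32222)=-0.01106, 0.02857×(-1.54407)=-0.04412, 0.14762×(-0.83086)=-0.12265, 0.34762×(-0.45890)=-0.15952, 0.09524×(-1.02119)=-0.09726.
Sum = -0.79686, so H' = 0.797.

0.797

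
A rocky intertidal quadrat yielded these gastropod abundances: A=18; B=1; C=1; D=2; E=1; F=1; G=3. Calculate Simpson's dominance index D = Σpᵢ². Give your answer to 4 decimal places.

Total N = 18+1+1+2+1+1+3 = 27, so the proportions are 0.666667, 0.037037, 0.037037, 0.074074, 0.037037, 0.037037, 0.111111 (working shown to 6 dp, full precision carried).
D = 0.666667² + 0.037037² + 0.037037² + 0.074074² + 0.037037² + 0.037037² + 0.111111² = 0.444444 + 0.001372 + 0.001372 + 0.005487 + 0.001372 + 0.001372 + 0.012346 = 0.467764.
To 4 decimal places, D = 0.4678.

0.4678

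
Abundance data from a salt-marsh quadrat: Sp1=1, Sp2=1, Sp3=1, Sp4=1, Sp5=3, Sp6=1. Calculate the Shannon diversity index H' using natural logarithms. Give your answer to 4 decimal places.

Total N = 1+1+1+1+3+1 = 8, so the proportions are 0.125, 0.125, 0.125, 0.125, 0.375, 0.125 (working shown to 6 dp, full precision carried).
Each pᵢ ln pᵢ term: 0.125×(-2.079442)=-0.259930, 0.125×(-2.079442)=-0.259930, 0.125×(-2.079442)=-0.259930, 0.125×(-2.079442)=-0.259930, 0.375×(-0.980829)=-0.367811, 0.125×(-2.079442)=-0.259930.
Sum = -1.667462, so H' = 1.6675.

1.6675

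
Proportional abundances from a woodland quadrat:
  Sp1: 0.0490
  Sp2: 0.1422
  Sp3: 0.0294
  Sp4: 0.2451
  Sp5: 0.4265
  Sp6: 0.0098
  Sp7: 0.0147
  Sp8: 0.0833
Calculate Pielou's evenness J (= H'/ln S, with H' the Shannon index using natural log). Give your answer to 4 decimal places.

H' = −Σ pᵢ ln pᵢ = −((-0.147781) + (-0.277364) + (-0.103687) + (-0.344632) + (-0.363439) + (-0.045329) + (-0.062033) + (-0.207026)) = 1.551290 (working shown to 6 dp, full precision carried).
With S = 8 species, ln S = 2.079442, so J = 1.551290/2.079442 = 0.746013, i.e. 0.7460 to 4 decimal places.

0.7460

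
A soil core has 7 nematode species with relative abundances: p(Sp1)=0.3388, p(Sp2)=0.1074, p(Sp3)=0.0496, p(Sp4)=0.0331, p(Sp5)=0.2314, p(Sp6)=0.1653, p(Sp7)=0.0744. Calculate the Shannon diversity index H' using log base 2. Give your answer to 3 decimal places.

Each pᵢ log₂ pᵢ term (working shown to 5 dp, full precision carried): 0.3388×(-1.56149)=-0.52903, 0.1074×(-3.21893)=-0.34571, 0.0496×(-4.33352)=-0.21494, 0.0331×(-4.91702)=-0.16275, 0.2314×(-2.11154)=-0.48861, 0.1653×(-2.59684)=-0.42926, 0.0744×(-3.74855)=-0.27889.
Sum = -2.44920, so H' = 2.449.

2.449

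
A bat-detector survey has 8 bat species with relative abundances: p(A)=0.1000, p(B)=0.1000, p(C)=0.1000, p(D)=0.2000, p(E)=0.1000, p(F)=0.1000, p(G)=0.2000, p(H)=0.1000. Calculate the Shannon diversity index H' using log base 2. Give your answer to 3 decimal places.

2.922

Each pᵢ log₂ pᵢ term (working shown to 5 dp, full precision carried): 0.1×(-3.32193)=-0.33219, 0.1×(-3.32193)=-0.33219, 0.1×(-3.32193)=-0.33219, 0.2×(-2.32193)=-0.46439, 0.1×(-3.32193)=-0.33219, 0.1×(-3.32193)=-0.33219, 0.2×(-2.32193)=-0.46439, 0.1×(-3.32193)=-0.33219.
Sum = -2.92193, so H' = 2.922.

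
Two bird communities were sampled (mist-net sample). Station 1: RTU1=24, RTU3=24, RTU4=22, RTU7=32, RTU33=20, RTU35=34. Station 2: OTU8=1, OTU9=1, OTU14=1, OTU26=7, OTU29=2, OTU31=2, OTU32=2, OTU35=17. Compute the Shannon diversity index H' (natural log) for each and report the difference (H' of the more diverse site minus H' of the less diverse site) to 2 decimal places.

0.27

Station 1: N=156, proportions 0.1538, 0.1538, 0.141, 0.2051, 0.1282, 0.2179, giving H' = 1.7725 (working shown to 4 dp, full precision carried).
Station 2: N=33, proportions 0.0303, 0.0303, 0.0303, 0.2121, 0.0606, 0.0606, 0.0606, 0.5152, giving H' = 1.4982.
Difference = |1.7725 − 1.4982| = 0.2743, i.e. 0.27 to 2 decimal places.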